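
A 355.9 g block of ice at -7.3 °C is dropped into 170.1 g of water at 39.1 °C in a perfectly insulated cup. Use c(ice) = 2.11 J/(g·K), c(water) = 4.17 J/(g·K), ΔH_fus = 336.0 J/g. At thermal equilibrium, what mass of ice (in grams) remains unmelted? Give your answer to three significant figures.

m_ice remaining = 290 g

Heat to warm all ice to 0 °C: 355.9×2.11×7.3 = 5481.9 J
Heat released by water cooling to 0 °C: 170.1×4.17×39.1 = 27734 J
27734 J < 5481.9 + 355.9×336.0 = 125064.3 J, so not all ice melts; final T = 0 °C.
Heat left for melting: 27734 − 5481.9 = 22252.1 J
Mass melted = 22252.1 / 336.0 = 66.23 g
Ice remaining = 355.9 − 66.23 = 289.67 g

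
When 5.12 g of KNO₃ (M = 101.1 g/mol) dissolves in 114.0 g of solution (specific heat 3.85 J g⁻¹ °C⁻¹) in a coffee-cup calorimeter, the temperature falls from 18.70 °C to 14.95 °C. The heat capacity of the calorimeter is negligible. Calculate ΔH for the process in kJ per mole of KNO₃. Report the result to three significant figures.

ΔH = 32.5 kJ/mol

|ΔT| = |14.95 − 18.70| = 3.75 °C
|q_surr| = (114.0 × 3.85) × 3.75 = 438.9 × 3.75 = 1646 J
n(KNO₃) = 5.12 / 101.1 = 0.05064 mol
Temperature fell, so q_rxn = +|q_surr| = 1.646 kJ
ΔH = q_rxn / n = 32.50 kJ/mol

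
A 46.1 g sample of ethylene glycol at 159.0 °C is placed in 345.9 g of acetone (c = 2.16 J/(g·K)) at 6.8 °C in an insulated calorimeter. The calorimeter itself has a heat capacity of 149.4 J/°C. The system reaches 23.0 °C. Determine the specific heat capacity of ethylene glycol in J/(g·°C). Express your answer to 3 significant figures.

q_gained = (345.9 × 2.16 + 149.4) × (23.0 − 6.8) = 14520 J
q_lost = 46.1 × c × (159.0 − 23.0) = 6269.6 c
Set equal: c = 14520 / 6269.6 = 2.32 J/(g·°C)

c = 2.32 J/(g·°C)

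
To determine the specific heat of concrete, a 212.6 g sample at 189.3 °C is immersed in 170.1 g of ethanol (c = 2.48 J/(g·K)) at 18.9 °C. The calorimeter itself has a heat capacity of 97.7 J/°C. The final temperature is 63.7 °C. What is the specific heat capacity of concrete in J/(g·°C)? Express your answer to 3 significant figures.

q_gained = (170.1 × 2.48 + 97.7) × (63.7 − 18.9) = 23280 J
q_lost = 212.6 × c × (189.3 − 63.7) = 26702.56 c
Set equal: c = 23280 / 26702.56 = 0.872 J/(g·°C)

c = 0.872 J/(g·°C)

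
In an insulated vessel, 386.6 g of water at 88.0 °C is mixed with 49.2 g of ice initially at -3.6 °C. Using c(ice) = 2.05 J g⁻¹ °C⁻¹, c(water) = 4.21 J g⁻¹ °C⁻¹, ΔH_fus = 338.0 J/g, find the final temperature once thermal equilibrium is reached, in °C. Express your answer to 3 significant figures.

Heat to bring ice to 0 °C and melt it: q₁ = 49.2×2.05×3.6 + 49.2×338.0 = 16993 J
Heat the water can supply cooling to 0 °C: 386.6×4.21×88.0 = 143228 J > q₁, so all ice melts.
Energy balance: 386.6×4.21×(88.0 − T) = 16993 + 49.2×4.21×(T − 0)
1627.586(88.0 − T) = 16993 + 207.132 T
143228 − 16993 = 1834.718 T
T = 126235 / 1834.718 = 68.80 °C

T_f = 68.8 °C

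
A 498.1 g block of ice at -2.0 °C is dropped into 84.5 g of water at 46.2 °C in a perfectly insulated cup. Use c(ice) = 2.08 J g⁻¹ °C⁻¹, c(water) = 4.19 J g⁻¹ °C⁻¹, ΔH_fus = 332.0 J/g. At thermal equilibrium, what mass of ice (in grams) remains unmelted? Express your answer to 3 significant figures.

m_ice remaining = 455 g

Heat to warm all ice to 0 °C: 498.1×2.08×2.0 = 2072.1 J
Heat released by water cooling to 0 °C: 84.5×4.19×46.2 = 16357 J
16357 J < 2072.1 + 498.1×332.0 = 167441.3 J, so not all ice melts; final T = 0 °C.
Heat left for melting: 16357 − 2072.1 = 14284.9 J
Mass melted = 14284.9 / 332.0 = 43.03 g
Ice remaining = 498.1 − 43.03 = 455.07 g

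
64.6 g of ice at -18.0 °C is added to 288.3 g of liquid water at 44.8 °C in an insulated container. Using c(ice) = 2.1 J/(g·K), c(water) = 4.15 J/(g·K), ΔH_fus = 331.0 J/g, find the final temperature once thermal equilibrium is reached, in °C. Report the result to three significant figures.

T_f = 20.3 °C

Heat to bring ice to 0 °C and melt it: q₁ = 64.6×2.1×18.0 + 64.6×331.0 = 23824 J
Heat the water can supply cooling to 0 °C: 288.3×4.15×44.8 = 53600.7 J > q₁, so all ice melts.
Energy balance: 288.3×4.15×(44.8 − T) = 23824 + 64.6×4.15×(T − 0)
1196.445(44.8 − T) = 23824 + 268.09 T
53600.7 − 23824 = 1464.535 T
T = 29776.7 / 1464.535 = 20.33 °C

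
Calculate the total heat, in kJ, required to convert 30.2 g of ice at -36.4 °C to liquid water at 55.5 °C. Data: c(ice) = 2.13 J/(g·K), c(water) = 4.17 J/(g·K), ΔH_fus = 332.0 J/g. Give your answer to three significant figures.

q = 19.4 kJ

q1 (heat ice -36.4→0.0 °C): 30.2 × 2.13 × 36.4 = 2341 J
q2 (melt at 0 °C): 30.2 × 332.0 = 10026 J
q3 (heat water 0.0→55.5 °C): 30.2 × 4.17 × 55.5 = 6989 J
Total: 2341 + 10026 + 6989 = 19356 J = 19.4 kJ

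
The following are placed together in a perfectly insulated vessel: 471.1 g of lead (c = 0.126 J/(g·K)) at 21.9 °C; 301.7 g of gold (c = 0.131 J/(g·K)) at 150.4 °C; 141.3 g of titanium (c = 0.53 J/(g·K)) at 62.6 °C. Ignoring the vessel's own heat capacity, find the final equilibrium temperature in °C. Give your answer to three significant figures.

T_f = 68.7 °C

Σ mᵢcᵢ(T − Tᵢ) = 0  ⇒  T = Σ mᵢcᵢTᵢ / Σ mᵢcᵢ
Σ mᵢcᵢ = 471.1×0.126 + 301.7×0.131 + 141.3×0.53 = 173.7703
Σ mᵢcᵢTᵢ = 59.3586×21.9 + 39.5227×150.4 + 74.889×62.6 = 11932
T = 11932 / 173.7703 = 68.67 °C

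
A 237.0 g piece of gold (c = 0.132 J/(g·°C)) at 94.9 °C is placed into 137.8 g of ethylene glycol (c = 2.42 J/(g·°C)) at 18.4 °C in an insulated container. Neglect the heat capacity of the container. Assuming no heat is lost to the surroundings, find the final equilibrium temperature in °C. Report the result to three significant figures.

T_f = 25.0 °C

Heat lost by gold = heat gained by ethylene glycol.
(237.0)(0.132)(94.9 − T) = (137.8)(2.42)(T − 18.4)
31.284 (94.9 − T) = 333.476 (T − 18.4)
2968.9 − 31.284 T = 333.476 T − 6136.0
9104.9 = 364.760 T
T = 24.96 °C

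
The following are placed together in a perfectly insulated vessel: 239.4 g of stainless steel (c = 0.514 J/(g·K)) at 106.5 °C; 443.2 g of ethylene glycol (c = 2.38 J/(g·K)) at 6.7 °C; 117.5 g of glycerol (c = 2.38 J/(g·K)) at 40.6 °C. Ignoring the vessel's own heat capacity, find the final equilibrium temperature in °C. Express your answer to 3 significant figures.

Σ mᵢcᵢ(T − Tᵢ) = 0  ⇒  T = Σ mᵢcᵢTᵢ / Σ mᵢcᵢ
Σ mᵢcᵢ = 239.4×0.514 + 443.2×2.38 + 117.5×2.38 = 1457.5176
Σ mᵢcᵢTᵢ = 123.0516×106.5 + 1054.816×6.7 + 279.65×40.6 = 31526
T = 31526 / 1457.5176 = 21.63 °C

T_f = 21.6 °C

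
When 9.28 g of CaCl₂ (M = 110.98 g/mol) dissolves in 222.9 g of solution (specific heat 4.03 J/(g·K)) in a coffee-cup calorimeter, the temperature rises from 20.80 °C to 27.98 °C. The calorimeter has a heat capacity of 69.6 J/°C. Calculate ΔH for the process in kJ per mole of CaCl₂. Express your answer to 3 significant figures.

ΔH = -83.1 kJ/mol

|ΔT| = |27.98 − 20.80| = 7.18 °C
|q_surr| = (222.9 × 4.03 + 69.6) × 7.18 = 967.887 × 7.18 = 6949 J
n(CaCl₂) = 9.28 / 110.98 = 0.08362 mol
Temperature rose, so q_rxn = −|q_surr| = -6.949 kJ
ΔH = q_rxn / n = -83.10 kJ/mol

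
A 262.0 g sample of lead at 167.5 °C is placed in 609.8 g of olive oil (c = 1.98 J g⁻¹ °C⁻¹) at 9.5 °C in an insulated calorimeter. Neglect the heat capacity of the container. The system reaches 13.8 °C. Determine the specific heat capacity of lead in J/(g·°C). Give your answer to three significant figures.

c = 0.129 J/(g·°C)

q_gained = (609.8 × 1.98) × (13.8 − 9.5) = 5192 J
q_lost = 262.0 × c × (167.5 − 13.8) = 40269.4 c
Set equal: c = 5192 / 40269.4 = 0.129 J/(g·°C)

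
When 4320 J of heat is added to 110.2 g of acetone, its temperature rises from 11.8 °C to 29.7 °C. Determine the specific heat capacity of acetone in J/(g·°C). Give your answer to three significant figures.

c = q / (m ΔT) = 4320 / (110.2 × 17.9)
c = 4320 / 1972.58 = 2.19 J/(g·°C)

c = 2.19 J/(g·°C)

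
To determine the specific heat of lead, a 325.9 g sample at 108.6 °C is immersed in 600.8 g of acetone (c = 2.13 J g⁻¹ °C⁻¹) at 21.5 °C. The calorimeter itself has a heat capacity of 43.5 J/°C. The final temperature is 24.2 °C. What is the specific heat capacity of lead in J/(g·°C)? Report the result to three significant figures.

q_gained = (600.8 × 2.13 + 43.5) × (24.2 − 21.5) = 3573 J
q_lost = 325.9 × c × (108.6 − 24.2) = 27505.96 c
Set equal: c = 3573 / 27505.96 = 0.130 J/(g·°C)

c = 0.130 J/(g·°C)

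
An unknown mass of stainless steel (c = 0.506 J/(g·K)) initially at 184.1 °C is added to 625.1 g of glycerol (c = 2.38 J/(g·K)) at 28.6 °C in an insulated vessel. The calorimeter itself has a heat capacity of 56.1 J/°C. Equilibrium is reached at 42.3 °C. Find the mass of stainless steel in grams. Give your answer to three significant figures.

q_gained = (625.1 × 2.38 + 56.1) × (42.3 − 28.6) = 21150 J
q_lost = m × 0.506 × (184.1 − 42.3) = 71.7508 m
m = 21150 / 71.7508 = 295 g

m = 295 g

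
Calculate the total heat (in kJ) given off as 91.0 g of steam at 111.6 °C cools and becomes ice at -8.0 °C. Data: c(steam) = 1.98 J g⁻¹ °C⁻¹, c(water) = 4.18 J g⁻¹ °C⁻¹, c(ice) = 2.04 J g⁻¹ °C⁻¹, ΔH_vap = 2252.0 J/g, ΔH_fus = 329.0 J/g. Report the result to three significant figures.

q = 276 kJ

q1 (cool steam 111.6→100 °C): 91.0 × 1.98 × 11.6 = 2090 J
q2 (condense at 100 °C): 91.0 × 2252.0 = 204932 J
q3 (cool water 100→0 °C): 91.0 × 4.18 × 100.0 = 38038 J
q4 (freeze at 0 °C): 91.0 × 329.0 = 29939 J
q5 (cool ice 0→-8.0 °C): 91.0 × 2.04 × 8.0 = 1485 J
Total: 2090 + 204932 + 38038 + 29939 + 1485 = 276484 J = 276 kJ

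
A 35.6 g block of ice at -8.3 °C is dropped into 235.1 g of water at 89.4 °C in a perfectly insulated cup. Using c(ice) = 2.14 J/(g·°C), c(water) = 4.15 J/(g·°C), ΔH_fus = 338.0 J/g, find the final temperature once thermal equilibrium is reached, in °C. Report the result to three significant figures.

Heat to bring ice to 0 °C and melt it: q₁ = 35.6×2.14×8.3 + 35.6×338.0 = 12665 J
Heat the water can supply cooling to 0 °C: 235.1×4.15×89.4 = 87224.5 J > q₁, so all ice melts.
Energy balance: 235.1×4.15×(89.4 − T) = 12665 + 35.6×4.15×(T − 0)
975.665(89.4 − T) = 12665 + 147.74 T
87224.5 − 12665 = 1123.405 T
T = 74559.5 / 1123.405 = 66.37 °C

T_f = 66.4 °C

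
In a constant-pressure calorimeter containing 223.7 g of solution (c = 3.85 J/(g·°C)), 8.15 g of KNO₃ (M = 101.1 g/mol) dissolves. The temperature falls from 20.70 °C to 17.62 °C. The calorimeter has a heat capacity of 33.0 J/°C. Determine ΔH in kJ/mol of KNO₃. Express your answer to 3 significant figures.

ΔH = 34.2 kJ/mol

|ΔT| = |17.62 − 20.70| = 3.08 °C
|q_surr| = (223.7 × 3.85 + 33.0) × 3.08 = 894.245 × 3.08 = 2754 J
n(KNO₃) = 8.15 / 101.1 = 0.08061 mol
Temperature fell, so q_rxn = +|q_surr| = 2.754 kJ
ΔH = q_rxn / n = 34.16 kJ/mol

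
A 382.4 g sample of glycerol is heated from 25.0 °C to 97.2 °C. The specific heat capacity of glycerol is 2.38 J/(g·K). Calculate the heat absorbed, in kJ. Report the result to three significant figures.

q = 65.7 kJ

q = m c ΔT = 382.4 × 2.38 × (97.2 − 25.0)
q = 382.4 × 2.38 × 72.2 = 65710 J = 65.7 kJ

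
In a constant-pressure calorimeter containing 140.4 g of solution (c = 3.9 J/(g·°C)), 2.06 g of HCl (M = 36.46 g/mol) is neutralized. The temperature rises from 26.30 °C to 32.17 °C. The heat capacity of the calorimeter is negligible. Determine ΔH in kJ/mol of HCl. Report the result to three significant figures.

|ΔT| = |32.17 − 26.30| = 5.87 °C
|q_surr| = (140.4 × 3.9) × 5.87 = 547.56 × 5.87 = 3214 J
n(HCl) = 2.06 / 36.46 = 0.05650 mol
Temperature rose, so q_rxn = −|q_surr| = -3.214 kJ
ΔH = q_rxn / n = -56.88 kJ/mol

ΔH = -56.9 kJ/mol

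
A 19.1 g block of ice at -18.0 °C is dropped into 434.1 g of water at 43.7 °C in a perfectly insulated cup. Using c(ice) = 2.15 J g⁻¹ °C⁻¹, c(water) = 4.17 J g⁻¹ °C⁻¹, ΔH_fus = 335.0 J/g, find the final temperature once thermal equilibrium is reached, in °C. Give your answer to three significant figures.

Heat to bring ice to 0 °C and melt it: q₁ = 19.1×2.15×18.0 + 19.1×335.0 = 7137.7 J
Heat the water can supply cooling to 0 °C: 434.1×4.17×43.7 = 79105.6 J > q₁, so all ice melts.
Energy balance: 434.1×4.17×(43.7 − T) = 7137.7 + 19.1×4.17×(T − 0)
1810.197(43.7 − T) = 7137.7 + 79.647 T
79105.6 − 7137.7 = 1889.844 T
T = 71967.9 / 1889.844 = 38.08 °C

T_f = 38.1 °C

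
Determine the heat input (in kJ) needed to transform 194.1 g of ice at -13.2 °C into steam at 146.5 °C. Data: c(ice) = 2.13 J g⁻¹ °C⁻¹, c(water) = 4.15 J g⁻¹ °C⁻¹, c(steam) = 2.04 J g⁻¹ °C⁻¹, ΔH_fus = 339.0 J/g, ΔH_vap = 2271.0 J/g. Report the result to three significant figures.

q1 (heat ice -13.2→0.0 °C): 194.1 × 2.13 × 13.2 = 5457 J
q2 (melt at 0 °C): 194.1 × 339.0 = 65800 J
q3 (heat water 0.0→100.0 °C): 194.1 × 4.15 × 100.0 = 80552 J
q4 (vaporize at 100 °C): 194.1 × 2271.0 = 440801 J
q5 (heat steam 100.0→146.5 °C): 194.1 × 2.04 × 46.5 = 18412 J
Total: 5457 + 65800 + 80552 + 440801 + 18412 = 611022 J = 611 kJ

q = 611 kJ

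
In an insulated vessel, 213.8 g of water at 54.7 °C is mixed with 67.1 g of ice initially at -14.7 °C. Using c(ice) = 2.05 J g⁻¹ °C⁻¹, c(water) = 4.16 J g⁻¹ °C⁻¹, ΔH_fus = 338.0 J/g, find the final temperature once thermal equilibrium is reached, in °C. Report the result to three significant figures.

Heat to bring ice to 0 °C and melt it: q₁ = 67.1×2.05×14.7 + 67.1×338.0 = 24702 J
Heat the water can supply cooling to 0 °C: 213.8×4.16×54.7 = 48650.6 J > q₁, so all ice melts.
Energy balance: 213.8×4.16×(54.7 − T) = 24702 + 67.1×4.16×(T − 0)
889.408(54.7 − T) = 24702 + 279.136 T
48650.6 − 24702 = 1168.544 T
T = 23948.6 / 1168.544 = 20.49 °C

T_f = 20.5 °C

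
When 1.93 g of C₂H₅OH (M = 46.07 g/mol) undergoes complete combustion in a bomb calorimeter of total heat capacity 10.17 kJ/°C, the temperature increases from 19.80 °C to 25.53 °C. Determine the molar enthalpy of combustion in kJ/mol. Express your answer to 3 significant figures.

ΔT = 25.53 − 19.80 = 5.73 °C
q_cal = C_cal × ΔT = 10.17 × 5.73 = 58.2741 kJ
n = 1.93 / 46.07 = 0.04189 mol
q_rxn = −q_cal = -58.2741 kJ
ΔH = -58.2741 / 0.04189 = -1391 kJ/mol

ΔH = -1390 kJ/mol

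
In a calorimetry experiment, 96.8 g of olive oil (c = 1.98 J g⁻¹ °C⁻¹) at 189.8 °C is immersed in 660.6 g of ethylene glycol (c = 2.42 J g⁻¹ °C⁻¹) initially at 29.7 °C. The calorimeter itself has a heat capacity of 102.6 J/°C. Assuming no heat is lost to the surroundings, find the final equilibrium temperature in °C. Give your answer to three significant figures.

Heat lost by olive oil = heat gained by ethylene glycol + calorimeter.
(96.8)(1.98)(189.8 − T) = [(660.6)(2.42) + 102.6](T − 29.7)
191.664 (189.8 − T) = 1701.252 (T − 29.7)
36378 − 191.664 T = 1701.252 T − 50527
86905 = 1892.916 T
T = 45.91 °C

T_f = 45.9 °C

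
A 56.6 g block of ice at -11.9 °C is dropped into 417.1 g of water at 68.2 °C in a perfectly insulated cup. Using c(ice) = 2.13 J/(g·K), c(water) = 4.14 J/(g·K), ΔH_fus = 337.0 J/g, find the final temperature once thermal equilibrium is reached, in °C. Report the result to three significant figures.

Heat to bring ice to 0 °C and melt it: q₁ = 56.6×2.13×11.9 + 56.6×337.0 = 20509 J
Heat the water can supply cooling to 0 °C: 417.1×4.14×68.2 = 117767 J > q₁, so all ice melts.
Energy balance: 417.1×4.14×(68.2 − T) = 20509 + 56.6×4.14×(T − 0)
1726.794(68.2 − T) = 20509 + 234.324 T
117767 − 20509 = 1961.118 T
T = 97258 / 1961.118 = 49.59 °C

T_f = 49.6 °C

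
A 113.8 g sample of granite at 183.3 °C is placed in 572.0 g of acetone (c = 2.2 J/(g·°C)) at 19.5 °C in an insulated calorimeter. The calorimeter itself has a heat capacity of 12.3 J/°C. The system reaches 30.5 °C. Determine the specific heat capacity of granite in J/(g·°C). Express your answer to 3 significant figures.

c = 0.804 J/(g·°C)

q_gained = (572.0 × 2.2 + 12.3) × (30.5 − 19.5) = 13980 J
q_lost = 113.8 × c × (183.3 − 30.5) = 17388.64 c
Set equal: c = 13980 / 17388.64 = 0.804 J/(g·°C)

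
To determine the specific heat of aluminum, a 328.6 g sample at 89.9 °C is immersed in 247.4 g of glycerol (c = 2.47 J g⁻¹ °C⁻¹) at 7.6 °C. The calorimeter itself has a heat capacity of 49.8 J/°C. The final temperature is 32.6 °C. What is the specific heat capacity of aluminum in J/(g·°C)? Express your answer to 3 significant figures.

q_gained = (247.4 × 2.47 + 49.8) × (32.6 − 7.6) = 16520 J
q_lost = 328.6 × c × (89.9 − 32.6) = 18828.78 c
Set equal: c = 16520 / 18828.78 = 0.877 J/(g·°C)

c = 0.877 J/(g·°C)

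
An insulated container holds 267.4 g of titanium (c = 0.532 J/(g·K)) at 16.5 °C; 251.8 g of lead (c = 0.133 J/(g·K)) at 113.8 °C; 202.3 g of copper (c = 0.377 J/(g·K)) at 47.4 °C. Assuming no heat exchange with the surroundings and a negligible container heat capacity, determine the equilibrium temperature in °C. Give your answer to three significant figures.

T_f = 38.8 °C

Σ mᵢcᵢ(T − Tᵢ) = 0  ⇒  T = Σ mᵢcᵢTᵢ / Σ mᵢcᵢ
Σ mᵢcᵢ = 267.4×0.532 + 251.8×0.133 + 202.3×0.377 = 252.0133
Σ mᵢcᵢTᵢ = 142.2568×16.5 + 33.4894×113.8 + 76.2671×47.4 = 9773.4
T = 9773.4 / 252.0133 = 38.78 °C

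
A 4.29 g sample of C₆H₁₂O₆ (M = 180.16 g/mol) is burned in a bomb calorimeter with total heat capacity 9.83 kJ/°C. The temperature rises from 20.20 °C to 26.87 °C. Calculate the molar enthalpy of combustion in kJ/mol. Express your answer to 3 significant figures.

ΔT = 26.87 − 20.20 = 6.67 °C
q_cal = C_cal × ΔT = 9.83 × 6.67 = 65.5661 kJ
n = 4.29 / 180.16 = 0.02381 mol
q_rxn = −q_cal = -65.5661 kJ
ΔH = -65.5661 / 0.02381 = -2754 kJ/mol

ΔH = -2750 kJ/mol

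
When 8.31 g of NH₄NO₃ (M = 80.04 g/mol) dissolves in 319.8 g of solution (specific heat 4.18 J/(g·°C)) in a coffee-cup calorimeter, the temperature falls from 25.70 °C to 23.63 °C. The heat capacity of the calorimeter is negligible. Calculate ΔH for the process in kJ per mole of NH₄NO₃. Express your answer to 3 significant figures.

ΔH = 26.7 kJ/mol

|ΔT| = |23.63 − 25.70| = 2.07 °C
|q_surr| = (319.8 × 4.18) × 2.07 = 1336.764 × 2.07 = 2767 J
n(NH₄NO₃) = 8.31 / 80.04 = 0.1038 mol
Temperature fell, so q_rxn = +|q_surr| = 2.767 kJ
ΔH = q_rxn / n = 26.66 kJ/mol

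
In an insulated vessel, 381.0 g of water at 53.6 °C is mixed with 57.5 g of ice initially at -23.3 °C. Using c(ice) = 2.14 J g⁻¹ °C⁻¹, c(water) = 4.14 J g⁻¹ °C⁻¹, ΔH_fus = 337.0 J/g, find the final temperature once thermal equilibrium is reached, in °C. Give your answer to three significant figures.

Heat to bring ice to 0 °C and melt it: q₁ = 57.5×2.14×23.3 + 57.5×337.0 = 22245 J
Heat the water can supply cooling to 0 °C: 381.0×4.14×53.6 = 84545.4 J > q₁, so all ice melts.
Energy balance: 381.0×4.14×(53.6 − T) = 22245 + 57.5×4.14×(T − 0)
1577.34(53.6 − T) = 22245 + 238.05 T
84545.4 − 22245 = 1815.39 T
T = 62300.4 / 1815.39 = 34.32 °C

T_f = 34.3 °C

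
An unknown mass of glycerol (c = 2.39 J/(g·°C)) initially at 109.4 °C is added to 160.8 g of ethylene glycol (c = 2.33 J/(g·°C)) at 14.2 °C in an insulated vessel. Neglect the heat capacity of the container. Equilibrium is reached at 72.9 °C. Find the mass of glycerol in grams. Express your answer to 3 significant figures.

q_gained = (160.8 × 2.33) × (72.9 − 14.2) = 21990 J
q_lost = m × 2.39 × (109.4 − 72.9) = 87.235 m
m = 21990 / 87.235 = 252 g

m = 252 g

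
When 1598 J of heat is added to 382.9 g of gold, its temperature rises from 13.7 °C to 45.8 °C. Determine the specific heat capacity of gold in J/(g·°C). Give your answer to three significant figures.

c = q / (m ΔT) = 1598 / (382.9 × 32.1)
c = 1598 / 12291.09 = 0.130 J/(g·°C)

c = 0.130 J/(g·°C)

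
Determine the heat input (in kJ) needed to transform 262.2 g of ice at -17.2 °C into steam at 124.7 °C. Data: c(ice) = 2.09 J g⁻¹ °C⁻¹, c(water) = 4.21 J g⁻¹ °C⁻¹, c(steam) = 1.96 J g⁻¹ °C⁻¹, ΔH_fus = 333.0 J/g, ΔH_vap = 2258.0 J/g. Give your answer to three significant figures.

q = 812 kJ

q1 (heat ice -17.2→0.0 °C): 262.2 × 2.09 × 17.2 = 9426 J
q2 (melt at 0 °C): 262.2 × 333.0 = 87313 J
q3 (heat water 0.0→100.0 °C): 262.2 × 4.21 × 100.0 = 110386 J
q4 (vaporize at 100 °C): 262.2 × 2258.0 = 592048 J
q5 (heat steam 100.0→124.7 °C): 262.2 × 1.96 × 24.7 = 12694 J
Total: 9426 + 87313 + 110386 + 592048 + 12694 = 811867 J = 812 kJ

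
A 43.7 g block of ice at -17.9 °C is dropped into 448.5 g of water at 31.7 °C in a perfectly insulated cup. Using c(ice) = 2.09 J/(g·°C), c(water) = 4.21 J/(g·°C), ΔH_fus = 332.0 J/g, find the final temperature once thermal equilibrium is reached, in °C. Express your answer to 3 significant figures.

Heat to bring ice to 0 °C and melt it: q₁ = 43.7×2.09×17.9 + 43.7×332.0 = 16143 J
Heat the water can supply cooling to 0 °C: 448.5×4.21×31.7 = 59855.5 J > q₁, so all ice melts.
Energy balance: 448.5×4.21×(31.7 − T) = 16143 + 43.7×4.21×(T − 0)
1888.185(31.7 − T) = 16143 + 183.977 T
59855.5 − 16143 = 2072.162 T
T = 43712.5 / 2072.162 = 21.10 °C

T_f = 21.1 °C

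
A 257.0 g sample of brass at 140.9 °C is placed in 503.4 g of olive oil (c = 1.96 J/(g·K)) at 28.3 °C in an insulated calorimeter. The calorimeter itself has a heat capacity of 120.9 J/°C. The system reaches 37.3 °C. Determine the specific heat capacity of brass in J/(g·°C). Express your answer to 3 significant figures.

c = 0.374 J/(g·°C)

q_gained = (503.4 × 1.96 + 120.9) × (37.3 − 28.3) = 9968 J
q_lost = 257.0 × c × (140.9 − 37.3) = 26625.2 c
Set equal: c = 9968 / 26625.2 = 0.374 J/(g·°C)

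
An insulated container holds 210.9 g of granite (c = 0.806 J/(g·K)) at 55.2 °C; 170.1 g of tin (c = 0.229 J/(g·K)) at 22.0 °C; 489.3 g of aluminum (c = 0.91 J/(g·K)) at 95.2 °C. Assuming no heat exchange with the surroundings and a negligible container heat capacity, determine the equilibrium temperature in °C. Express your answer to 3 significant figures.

Σ mᵢcᵢ(T − Tᵢ) = 0  ⇒  T = Σ mᵢcᵢTᵢ / Σ mᵢcᵢ
Σ mᵢcᵢ = 210.9×0.806 + 170.1×0.229 + 489.3×0.91 = 654.2013
Σ mᵢcᵢTᵢ = 169.9854×55.2 + 38.9529×22.0 + 445.263×95.2 = 52629
T = 52629 / 654.2013 = 80.448 °C

T_f = 80.4 °C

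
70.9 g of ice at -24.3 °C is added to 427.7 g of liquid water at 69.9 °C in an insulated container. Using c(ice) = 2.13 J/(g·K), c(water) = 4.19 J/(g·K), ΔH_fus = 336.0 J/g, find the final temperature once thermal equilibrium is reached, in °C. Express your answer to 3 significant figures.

T_f = 46.8 °C

Heat to bring ice to 0 °C and melt it: q₁ = 70.9×2.13×24.3 + 70.9×336.0 = 27492 J
Heat the water can supply cooling to 0 °C: 427.7×4.19×69.9 = 125265 J > q₁, so all ice melts.
Energy balance: 427.7×4.19×(69.9 − T) = 27492 + 70.9×4.19×(T − 0)
1792.063(69.9 − T) = 27492 + 297.071 T
125265 − 27492 = 2089.134 T
T = 97773 / 2089.134 = 46.80 °C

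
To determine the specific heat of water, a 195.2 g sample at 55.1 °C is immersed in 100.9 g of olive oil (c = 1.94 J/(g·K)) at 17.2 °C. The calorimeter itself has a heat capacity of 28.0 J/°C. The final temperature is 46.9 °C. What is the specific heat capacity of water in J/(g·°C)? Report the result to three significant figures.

q_gained = (100.9 × 1.94 + 28.0) × (46.9 − 17.2) = 6645 J
q_lost = 195.2 × c × (55.1 − 46.9) = 1600.64 c
Set equal: c = 6645 / 1600.64 = 4.15 J/(g·°C)

c = 4.15 J/(g·°C)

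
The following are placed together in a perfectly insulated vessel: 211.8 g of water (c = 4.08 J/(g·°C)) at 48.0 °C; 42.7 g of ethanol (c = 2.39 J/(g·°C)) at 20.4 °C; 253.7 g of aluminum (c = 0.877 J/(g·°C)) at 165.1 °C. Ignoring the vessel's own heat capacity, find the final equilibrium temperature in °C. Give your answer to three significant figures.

Σ mᵢcᵢ(T − Tᵢ) = 0  ⇒  T = Σ mᵢcᵢTᵢ / Σ mᵢcᵢ
Σ mᵢcᵢ = 211.8×4.08 + 42.7×2.39 + 253.7×0.877 = 1188.6919
Σ mᵢcᵢTᵢ = 864.144×48.0 + 102.053×20.4 + 222.4949×165.1 = 80295
T = 80295 / 1188.6919 = 67.549 °C

T_f = 67.5 °C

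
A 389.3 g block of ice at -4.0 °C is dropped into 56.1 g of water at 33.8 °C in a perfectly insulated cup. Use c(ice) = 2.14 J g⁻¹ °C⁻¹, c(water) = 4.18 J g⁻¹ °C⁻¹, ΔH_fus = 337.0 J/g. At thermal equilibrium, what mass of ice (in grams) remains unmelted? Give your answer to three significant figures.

Heat to warm all ice to 0 °C: 389.3×2.14×4.0 = 3332.4 J
Heat released by water cooling to 0 °C: 56.1×4.18×33.8 = 7926.0 J
7926.0 J < 3332.4 + 389.3×337.0 = 134526.5 J, so not all ice melts; final T = 0 °C.
Heat left for melting: 7926.0 − 3332.4 = 4593.6 J
Mass melted = 4593.6 / 337.0 = 13.63 g
Ice remaining = 389.3 − 13.63 = 375.67 g

m_ice remaining = 376 g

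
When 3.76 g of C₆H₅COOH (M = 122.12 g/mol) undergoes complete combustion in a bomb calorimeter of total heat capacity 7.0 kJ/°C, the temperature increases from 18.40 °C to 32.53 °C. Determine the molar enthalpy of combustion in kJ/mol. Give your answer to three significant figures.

ΔH = -3210 kJ/mol

ΔT = 32.53 − 18.40 = 14.13 °C
q_cal = C_cal × ΔT = 7.0 × 14.13 = 98.91 kJ
n = 3.76 / 122.12 = 0.03079 mol
q_rxn = −q_cal = -98.91 kJ
ΔH = -98.91 / 0.03079 = -3212 kJ/mol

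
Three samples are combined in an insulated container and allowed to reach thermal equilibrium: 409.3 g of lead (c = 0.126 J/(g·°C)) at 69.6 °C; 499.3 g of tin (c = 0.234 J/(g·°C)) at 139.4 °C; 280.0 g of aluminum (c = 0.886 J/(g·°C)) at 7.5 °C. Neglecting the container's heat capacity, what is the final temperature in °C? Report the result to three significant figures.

Σ mᵢcᵢ(T − Tᵢ) = 0  ⇒  T = Σ mᵢcᵢTᵢ / Σ mᵢcᵢ
Σ mᵢcᵢ = 409.3×0.126 + 499.3×0.234 + 280.0×0.886 = 416.4880
Σ mᵢcᵢTᵢ = 51.5718×69.6 + 116.8362×139.4 + 248.08×7.5 = 21737
T = 21737 / 416.4880 = 52.19 °C

T_f = 52.2 °C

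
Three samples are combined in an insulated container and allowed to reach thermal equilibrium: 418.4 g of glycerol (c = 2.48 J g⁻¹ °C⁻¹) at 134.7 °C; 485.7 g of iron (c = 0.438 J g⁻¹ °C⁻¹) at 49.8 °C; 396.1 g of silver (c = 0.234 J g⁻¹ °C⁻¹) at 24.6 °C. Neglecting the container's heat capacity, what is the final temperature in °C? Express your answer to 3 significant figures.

Σ mᵢcᵢ(T − Tᵢ) = 0  ⇒  T = Σ mᵢcᵢTᵢ / Σ mᵢcᵢ
Σ mᵢcᵢ = 418.4×2.48 + 485.7×0.438 + 396.1×0.234 = 1343.0560
Σ mᵢcᵢTᵢ = 1037.632×134.7 + 212.7366×49.8 + 92.6874×24.6 = 152640
T = 152640 / 1343.0560 = 113.7 °C

T_f = 114 °C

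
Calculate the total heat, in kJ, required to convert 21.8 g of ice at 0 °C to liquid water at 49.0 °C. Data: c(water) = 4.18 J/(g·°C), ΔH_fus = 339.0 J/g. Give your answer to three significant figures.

q = 11.9 kJ

q1 (melt at 0 °C): 21.8 × 339.0 = 7390 J
q2 (heat water 0.0→49.0 °C): 21.8 × 4.18 × 49.0 = 4465 J
Total: 7390 + 4465 = 11855 J = 11.9 kJ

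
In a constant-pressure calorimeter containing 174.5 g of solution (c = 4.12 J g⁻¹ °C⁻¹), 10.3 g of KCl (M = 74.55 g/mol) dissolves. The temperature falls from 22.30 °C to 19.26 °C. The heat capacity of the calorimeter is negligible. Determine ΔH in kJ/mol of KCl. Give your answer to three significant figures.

|ΔT| = |19.26 − 22.30| = 3.04 °C
|q_surr| = (174.5 × 4.12) × 3.04 = 718.94 × 3.04 = 2186 J
n(KCl) = 10.3 / 74.55 = 0.1382 mol
Temperature fell, so q_rxn = +|q_surr| = 2.186 kJ
ΔH = q_rxn / n = 15.82 kJ/mol

ΔH = 15.8 kJ/mol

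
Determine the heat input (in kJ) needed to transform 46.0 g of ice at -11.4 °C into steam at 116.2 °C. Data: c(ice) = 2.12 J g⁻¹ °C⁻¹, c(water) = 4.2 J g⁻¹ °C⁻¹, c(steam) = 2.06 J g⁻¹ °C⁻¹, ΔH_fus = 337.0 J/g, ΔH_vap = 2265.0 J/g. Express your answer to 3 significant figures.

q = 142 kJ

q1 (heat ice -11.4→0.0 °C): 46.0 × 2.12 × 11.4 = 1112 J
q2 (melt at 0 °C): 46.0 × 337.0 = 15502 J
q3 (heat water 0.0→100.0 °C): 46.0 × 4.2 × 100.0 = 19320 J
q4 (vaporize at 100 °C): 46.0 × 2265.0 = 104190 J
q5 (heat steam 100.0→116.2 °C): 46.0 × 2.06 × 16.2 = 1535 J
Total: 1112 + 15502 + 19320 + 104190 + 1535 = 141659 J = 142 kJ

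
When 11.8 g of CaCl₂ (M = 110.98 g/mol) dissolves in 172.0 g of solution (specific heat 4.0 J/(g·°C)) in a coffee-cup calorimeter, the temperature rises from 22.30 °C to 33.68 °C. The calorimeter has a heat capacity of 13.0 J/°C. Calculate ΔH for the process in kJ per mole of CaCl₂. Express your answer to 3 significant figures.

|ΔT| = |33.68 − 22.30| = 11.38 °C
|q_surr| = (172.0 × 4.0 + 13.0) × 11.38 = 701 × 11.38 = 7977 J
n(CaCl₂) = 11.8 / 110.98 = 0.1063 mol
Temperature rose, so q_rxn = −|q_surr| = -7.977 kJ
ΔH = q_rxn / n = -75.04 kJ/mol

ΔH = -75.0 kJ/mol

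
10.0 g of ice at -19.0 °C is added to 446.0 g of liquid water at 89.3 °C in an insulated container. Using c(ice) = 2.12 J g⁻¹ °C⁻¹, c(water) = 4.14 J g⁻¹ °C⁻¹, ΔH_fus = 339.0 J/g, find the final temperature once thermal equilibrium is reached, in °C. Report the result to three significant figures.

T_f = 85.3 °C

Heat to bring ice to 0 °C and melt it: q₁ = 10.0×2.12×19.0 + 10.0×339.0 = 3792.8 J
Heat the water can supply cooling to 0 °C: 446.0×4.14×89.3 = 164887 J > q₁, so all ice melts.
Energy balance: 446.0×4.14×(89.3 − T) = 3792.8 + 10.0×4.14×(T − 0)
1846.44(89.3 − T) = 3792.8 + 41.4 T
164887 − 3792.8 = 1887.84 T
T = 161094.2 / 1887.84 = 85.33 °C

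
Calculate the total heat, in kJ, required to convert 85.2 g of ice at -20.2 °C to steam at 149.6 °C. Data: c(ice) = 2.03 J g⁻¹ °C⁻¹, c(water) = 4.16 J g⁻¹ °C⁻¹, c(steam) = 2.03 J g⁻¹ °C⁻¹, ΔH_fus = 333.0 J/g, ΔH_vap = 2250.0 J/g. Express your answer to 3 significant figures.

q1 (heat ice -20.2→0.0 °C): 85.2 × 2.03 × 20.2 = 3494 J
q2 (melt at 0 °C): 85.2 × 333.0 = 28372 J
q3 (heat water 0.0→100.0 °C): 85.2 × 4.16 × 100.0 = 35443 J
q4 (vaporize at 100 °C): 85.2 × 2250.0 = 191700 J
q5 (heat steam 100.0→149.6 °C): 85.2 × 2.03 × 49.6 = 8579 J
Total: 3494 + 28372 + 35443 + 191700 + 8579 = 267588 J = 268 kJ

q = 268 kJ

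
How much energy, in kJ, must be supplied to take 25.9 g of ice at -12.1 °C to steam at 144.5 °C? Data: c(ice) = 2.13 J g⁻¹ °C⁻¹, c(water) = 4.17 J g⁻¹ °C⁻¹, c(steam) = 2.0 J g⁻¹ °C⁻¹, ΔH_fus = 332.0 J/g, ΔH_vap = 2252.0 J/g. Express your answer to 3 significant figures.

q1 (heat ice -12.1→0.0 °C): 25.9 × 2.13 × 12.1 = 668 J
q2 (melt at 0 °C): 25.9 × 332.0 = 8599 J
q3 (heat water 0.0→100.0 °C): 25.9 × 4.17 × 100.0 = 10800 J
q4 (vaporize at 100 °C): 25.9 × 2252.0 = 58327 J
q5 (heat steam 100.0→144.5 °C): 25.9 × 2.0 × 44.5 = 2305 J
Total: 668 + 8599 + 10800 + 58327 + 2305 = 80699 J = 80.7 kJ

q = 80.7 kJ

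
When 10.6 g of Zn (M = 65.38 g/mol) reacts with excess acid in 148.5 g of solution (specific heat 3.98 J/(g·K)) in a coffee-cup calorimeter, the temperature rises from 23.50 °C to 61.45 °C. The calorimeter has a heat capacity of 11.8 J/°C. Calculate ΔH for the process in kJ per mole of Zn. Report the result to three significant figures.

|ΔT| = |61.45 − 23.50| = 37.95 °C
|q_surr| = (148.5 × 3.98 + 11.8) × 37.95 = 602.83 × 37.95 = 22880 J
n(Zn) = 10.6 / 65.38 = 0.1621 mol
Temperature rose, so q_rxn = −|q_surr| = -22.88 kJ
ΔH = q_rxn / n = -141.1 kJ/mol

ΔH = -141 kJ/mol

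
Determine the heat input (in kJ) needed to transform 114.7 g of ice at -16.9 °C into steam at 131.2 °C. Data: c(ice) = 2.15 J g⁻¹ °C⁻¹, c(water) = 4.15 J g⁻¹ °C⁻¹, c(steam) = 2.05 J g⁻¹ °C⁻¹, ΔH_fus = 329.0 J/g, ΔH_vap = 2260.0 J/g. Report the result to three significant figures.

q = 356 kJ

q1 (heat ice -16.9→0.0 °C): 114.7 × 2.15 × 16.9 = 4168 J
q2 (melt at 0 °C): 114.7 × 329.0 = 37736 J
q3 (heat water 0.0→100.0 °C): 114.7 × 4.15 × 100.0 = 47601 J
q4 (vaporize at 100 °C): 114.7 × 2260.0 = 259222 J
q5 (heat steam 100.0→131.2 °C): 114.7 × 2.05 × 31.2 = 7336 J
Total: 4168 + 37736 + 47601 + 259222 + 7336 = 356063 J = 356 kJ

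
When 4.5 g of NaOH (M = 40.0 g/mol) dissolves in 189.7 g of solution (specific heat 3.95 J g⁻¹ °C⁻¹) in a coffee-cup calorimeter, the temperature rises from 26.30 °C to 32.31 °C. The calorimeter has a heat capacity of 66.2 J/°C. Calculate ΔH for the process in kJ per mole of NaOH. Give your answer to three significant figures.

|ΔT| = |32.31 − 26.30| = 6.01 °C
|q_surr| = (189.7 × 3.95 + 66.2) × 6.01 = 815.515 × 6.01 = 4901 J
n(NaOH) = 4.5 / 40.0 = 0.1125 mol
Temperature rose, so q_rxn = −|q_surr| = -4.901 kJ
ΔH = q_rxn / n = -43.56 kJ/mol

ΔH = -43.6 kJ/mol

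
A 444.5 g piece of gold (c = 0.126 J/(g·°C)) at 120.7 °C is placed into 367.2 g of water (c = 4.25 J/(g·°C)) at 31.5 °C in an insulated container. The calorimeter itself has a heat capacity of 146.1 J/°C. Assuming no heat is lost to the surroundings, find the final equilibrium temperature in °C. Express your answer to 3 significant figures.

T_f = 34.3 °C

Heat lost by gold = heat gained by water + calorimeter.
(444.5)(0.126)(120.7 − T) = [(367.2)(4.25) + 146.1](T − 31.5)
56.007 (120.7 − T) = 1706.7 (T − 31.5)
6760.0 − 56.007 T = 1706.7 T − 53761
60521.0 = 1762.707 T
T = 34.33 °C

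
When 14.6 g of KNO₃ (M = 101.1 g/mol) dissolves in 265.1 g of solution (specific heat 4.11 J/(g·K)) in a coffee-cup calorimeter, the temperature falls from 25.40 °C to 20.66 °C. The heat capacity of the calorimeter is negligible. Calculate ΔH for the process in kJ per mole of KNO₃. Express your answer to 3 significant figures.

|ΔT| = |20.66 − 25.40| = 4.74 °C
|q_surr| = (265.1 × 4.11) × 4.74 = 1089.561 × 4.74 = 5165 J
n(KNO₃) = 14.6 / 101.1 = 0.1444 mol
Temperature fell, so q_rxn = +|q_surr| = 5.165 kJ
ΔH = q_rxn / n = 35.77 kJ/mol

ΔH = 35.8 kJ/mol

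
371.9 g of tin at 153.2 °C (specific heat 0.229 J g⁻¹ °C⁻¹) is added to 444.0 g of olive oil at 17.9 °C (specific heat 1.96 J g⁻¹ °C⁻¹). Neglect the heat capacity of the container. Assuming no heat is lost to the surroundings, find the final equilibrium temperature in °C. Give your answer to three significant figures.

T_f = 30.0 °C

Heat lost by tin = heat gained by olive oil.
(371.9)(0.229)(153.2 − T) = (444.0)(1.96)(T − 17.9)
85.1651 (153.2 − T) = 870.24 (T − 17.9)
13047 − 85.1651 T = 870.24 T − 15577
28624 = 955.4051 T
T = 29.96 °C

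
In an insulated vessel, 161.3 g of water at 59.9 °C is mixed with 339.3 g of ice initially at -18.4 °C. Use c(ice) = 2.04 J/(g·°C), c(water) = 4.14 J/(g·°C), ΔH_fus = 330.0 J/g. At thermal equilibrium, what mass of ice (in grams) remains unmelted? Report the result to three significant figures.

Heat to warm all ice to 0 °C: 339.3×2.04×18.4 = 12736 J
Heat released by water cooling to 0 °C: 161.3×4.14×59.9 = 40000 J
40000 J < 12736 + 339.3×330.0 = 124705 J, so not all ice melts; final T = 0 °C.
Heat left for melting: 40000 − 12736 = 27264 J
Mass melted = 27264 / 330.0 = 82.62 g
Ice remaining = 339.3 − 82.62 = 256.68 g

m_ice remaining = 257 g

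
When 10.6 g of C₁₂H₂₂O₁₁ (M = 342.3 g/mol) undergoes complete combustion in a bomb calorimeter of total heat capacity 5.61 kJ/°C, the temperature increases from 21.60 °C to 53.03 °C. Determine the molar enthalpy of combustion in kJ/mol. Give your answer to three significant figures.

ΔT = 53.03 − 21.60 = 31.43 °C
q_cal = C_cal × ΔT = 5.61 × 31.43 = 176.3223 kJ
n = 10.6 / 342.3 = 0.03097 mol
q_rxn = −q_cal = -176.3223 kJ
ΔH = -176.3223 / 0.03097 = -5693 kJ/mol

ΔH = -5690 kJ/mol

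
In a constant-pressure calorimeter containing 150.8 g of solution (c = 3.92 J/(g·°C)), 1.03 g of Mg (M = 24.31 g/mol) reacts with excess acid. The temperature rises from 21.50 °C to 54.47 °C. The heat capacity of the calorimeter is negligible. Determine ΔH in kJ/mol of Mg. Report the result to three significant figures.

|ΔT| = |54.47 − 21.50| = 32.97 °C
|q_surr| = (150.8 × 3.92) × 32.97 = 591.136 × 32.97 = 19490 J
n(Mg) = 1.03 / 24.31 = 0.04237 mol
Temperature rose, so q_rxn = −|q_surr| = -19.49 kJ
ΔH = q_rxn / n = -460.0 kJ/mol

ΔH = -460 kJ/mol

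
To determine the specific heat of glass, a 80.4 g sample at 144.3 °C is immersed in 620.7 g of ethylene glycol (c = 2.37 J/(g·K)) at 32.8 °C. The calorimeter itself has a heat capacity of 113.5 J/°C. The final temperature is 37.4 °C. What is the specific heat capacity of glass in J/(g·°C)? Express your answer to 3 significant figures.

c = 0.848 J/(g·°C)

q_gained = (620.7 × 2.37 + 113.5) × (37.4 − 32.8) = 7289 J
q_lost = 80.4 × c × (144.3 − 37.4) = 8594.76 c
Set equal: c = 7289 / 8594.76 = 0.848 J/(g·°C)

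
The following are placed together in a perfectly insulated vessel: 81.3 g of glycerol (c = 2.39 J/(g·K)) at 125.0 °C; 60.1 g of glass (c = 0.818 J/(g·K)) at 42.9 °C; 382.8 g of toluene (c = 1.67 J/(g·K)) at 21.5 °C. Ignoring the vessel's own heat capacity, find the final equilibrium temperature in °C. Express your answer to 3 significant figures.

Σ mᵢcᵢ(T − Tᵢ) = 0  ⇒  T = Σ mᵢcᵢTᵢ / Σ mᵢcᵢ
Σ mᵢcᵢ = 81.3×2.39 + 60.1×0.818 + 382.8×1.67 = 882.7448
Σ mᵢcᵢTᵢ = 194.307×125.0 + 49.1618×42.9 + 639.276×21.5 = 40142
T = 40142 / 882.7448 = 45.47 °C

T_f = 45.5 °C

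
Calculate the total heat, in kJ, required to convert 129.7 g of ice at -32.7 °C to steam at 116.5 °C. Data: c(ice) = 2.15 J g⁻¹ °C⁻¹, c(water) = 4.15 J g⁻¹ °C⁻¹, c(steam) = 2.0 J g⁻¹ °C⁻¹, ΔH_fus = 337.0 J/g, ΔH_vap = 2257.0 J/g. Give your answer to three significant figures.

q = 404 kJ

q1 (heat ice -32.7→0.0 °C): 129.7 × 2.15 × 32.7 = 9119 J
q2 (melt at 0 °C): 129.7 × 337.0 = 43709 J
q3 (heat water 0.0→100.0 °C): 129.7 × 4.15 × 100.0 = 53826 J
q4 (vaporize at 100 °C): 129.7 × 2257.0 = 292733 J
q5 (heat steam 100.0→116.5 °C): 129.7 × 2.0 × 16.5 = 4280 J
Total: 9119 + 43709 + 53826 + 292733 + 4280 = 403667 J = 404 kJ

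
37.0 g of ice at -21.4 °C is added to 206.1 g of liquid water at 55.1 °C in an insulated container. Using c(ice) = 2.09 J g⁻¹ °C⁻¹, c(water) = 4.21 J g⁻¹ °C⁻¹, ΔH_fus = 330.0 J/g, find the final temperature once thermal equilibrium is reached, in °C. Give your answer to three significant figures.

Heat to bring ice to 0 °C and melt it: q₁ = 37.0×2.09×21.4 + 37.0×330.0 = 13865 J
Heat the water can supply cooling to 0 °C: 206.1×4.21×55.1 = 47809.2 J > q₁, so all ice melts.
Energy balance: 206.1×4.21×(55.1 − T) = 13865 + 37.0×4.21×(T − 0)
867.681(55.1 − T) = 13865 + 155.77 T
47809.2 − 13865 = 1023.451 T
T = 33944.2 / 1023.451 = 33.17 °C

T_f = 33.2 °C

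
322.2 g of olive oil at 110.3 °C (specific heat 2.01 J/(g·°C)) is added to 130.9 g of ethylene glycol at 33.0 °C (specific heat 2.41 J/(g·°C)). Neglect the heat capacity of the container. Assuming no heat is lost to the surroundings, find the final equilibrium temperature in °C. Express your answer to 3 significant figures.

Heat lost by olive oil = heat gained by ethylene glycol.
(322.2)(2.01)(110.3 − T) = (130.9)(2.41)(T − 33.0)
647.622 (110.3 − T) = 315.469 (T − 33.0)
71433 − 647.622 T = 315.469 T − 10410
81843 = 963.091 T
T = 84.98 °C

T_f = 85.0 °C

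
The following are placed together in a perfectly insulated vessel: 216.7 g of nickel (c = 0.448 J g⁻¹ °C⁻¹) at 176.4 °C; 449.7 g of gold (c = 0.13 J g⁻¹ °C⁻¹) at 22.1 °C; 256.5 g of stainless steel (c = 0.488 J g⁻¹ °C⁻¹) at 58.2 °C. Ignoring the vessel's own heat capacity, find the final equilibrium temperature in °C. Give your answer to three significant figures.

T_f = 91.6 °C

Σ mᵢcᵢ(T − Tᵢ) = 0  ⇒  T = Σ mᵢcᵢTᵢ / Σ mᵢcᵢ
Σ mᵢcᵢ = 216.7×0.448 + 449.7×0.13 + 256.5×0.488 = 280.7146
Σ mᵢcᵢTᵢ = 97.0816×176.4 + 58.461×22.1 + 125.172×58.2 = 25702
T = 25702 / 280.7146 = 91.56 °C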